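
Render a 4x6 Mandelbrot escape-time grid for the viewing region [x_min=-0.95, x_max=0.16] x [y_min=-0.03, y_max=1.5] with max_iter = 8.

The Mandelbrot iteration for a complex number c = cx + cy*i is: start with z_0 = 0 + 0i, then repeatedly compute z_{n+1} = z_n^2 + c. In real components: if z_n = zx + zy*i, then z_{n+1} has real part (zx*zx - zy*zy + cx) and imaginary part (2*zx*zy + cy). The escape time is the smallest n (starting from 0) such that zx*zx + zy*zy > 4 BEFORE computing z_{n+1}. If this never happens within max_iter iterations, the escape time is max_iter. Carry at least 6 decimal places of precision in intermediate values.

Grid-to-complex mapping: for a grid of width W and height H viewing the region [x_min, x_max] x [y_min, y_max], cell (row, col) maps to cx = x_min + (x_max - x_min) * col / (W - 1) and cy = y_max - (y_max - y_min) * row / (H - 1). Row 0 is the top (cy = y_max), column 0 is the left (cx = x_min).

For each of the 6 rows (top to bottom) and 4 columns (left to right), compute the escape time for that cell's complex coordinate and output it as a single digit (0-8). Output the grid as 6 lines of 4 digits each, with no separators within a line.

(row=0, col=0): c = -0.9500 + 1.5000i → escape time 2
(row=0, col=1): c = -0.5800 + 1.5000i → escape time 2
(row=0, col=2): c = -0.2100 + 1.5000i → escape time 2
(row=0, col=3): c = 0.1600 + 1.5000i → escape time 2
(row=1, col=0): c = -0.9500 + 1.1940i → escape time 3
(row=1, col=1): c = -0.5800 + 1.1940i → escape time 3
(row=1, col=2): c = -0.2100 + 1.1940i → escape time 3
(row=1, col=3): c = 0.1600 + 1.1940i → escape time 2
(row=2, col=0): c = -0.9500 + 0.8880i → escape time 3
(row=2, col=1): c = -0.5800 + 0.8880i → escape time 4
(row=2, col=2): c = -0.2100 + 0.8880i → escape time 8
(row=2, col=3): c = 0.1600 + 0.8880i → escape time 5
(row=3, col=0): c = -0.9500 + 0.5820i → escape time 5
(row=3, col=1): c = -0.5800 + 0.5820i → escape time 8
(row=3, col=2): c = -0.2100 + 0.5820i → escape time 8
(row=3, col=3): c = 0.1600 + 0.5820i → escape time 8
(row=4, col=0): c = -0.9500 + 0.2760i → escape time 8
(row=4, col=1): c = -0.5800 + 0.2760i → escape time 8
(row=4, col=2): c = -0.2100 + 0.2760i → escape time 8
(row=4, col=3): c = 0.1600 + 0.2760i → escape time 8
(row=5, col=0): c = -0.9500 + -0.0300i → escape time 8
(row=5, col=1): c = -0.5800 + -0.0300i → escape time 8
(row=5, col=2): c = -0.2100 + -0.0300i → escape time 8
(row=5, col=3): c = 0.1600 + -0.0300i → escape time 8

Answer: 2222
3332
3485
5888
8888
8888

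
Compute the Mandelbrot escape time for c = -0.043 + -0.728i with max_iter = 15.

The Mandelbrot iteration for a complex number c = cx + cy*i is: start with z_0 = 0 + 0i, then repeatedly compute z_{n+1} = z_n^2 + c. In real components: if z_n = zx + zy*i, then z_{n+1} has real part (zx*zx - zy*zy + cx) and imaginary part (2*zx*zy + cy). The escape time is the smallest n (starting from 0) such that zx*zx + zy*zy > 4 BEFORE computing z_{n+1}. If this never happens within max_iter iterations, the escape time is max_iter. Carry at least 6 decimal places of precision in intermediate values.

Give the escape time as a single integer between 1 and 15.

Answer: 15

Derivation:
z_0 = 0 + 0i, c = -0.0430 + -0.7280i
Iter 1: z = -0.0430 + -0.7280i, |z|^2 = 0.5318
Iter 2: z = -0.5711 + -0.6654i, |z|^2 = 0.7689
Iter 3: z = -0.1596 + 0.0321i, |z|^2 = 0.0265
Iter 4: z = -0.0186 + -0.7382i, |z|^2 = 0.5453
Iter 5: z = -0.5876 + -0.7006i, |z|^2 = 0.8361
Iter 6: z = -0.1885 + 0.0954i, |z|^2 = 0.0446
Iter 7: z = -0.0166 + -0.7640i, |z|^2 = 0.5839
Iter 8: z = -0.6264 + -0.7027i, |z|^2 = 0.8861
Iter 9: z = -0.1445 + 0.1523i, |z|^2 = 0.0441
Iter 10: z = -0.0453 + -0.7720i, |z|^2 = 0.5980
Iter 11: z = -0.6369 + -0.6580i, |z|^2 = 0.8387
Iter 12: z = -0.0703 + 0.1102i, |z|^2 = 0.0171
Iter 13: z = -0.0502 + -0.7435i, |z|^2 = 0.5553
Iter 14: z = -0.5933 + -0.6534i, |z|^2 = 0.7789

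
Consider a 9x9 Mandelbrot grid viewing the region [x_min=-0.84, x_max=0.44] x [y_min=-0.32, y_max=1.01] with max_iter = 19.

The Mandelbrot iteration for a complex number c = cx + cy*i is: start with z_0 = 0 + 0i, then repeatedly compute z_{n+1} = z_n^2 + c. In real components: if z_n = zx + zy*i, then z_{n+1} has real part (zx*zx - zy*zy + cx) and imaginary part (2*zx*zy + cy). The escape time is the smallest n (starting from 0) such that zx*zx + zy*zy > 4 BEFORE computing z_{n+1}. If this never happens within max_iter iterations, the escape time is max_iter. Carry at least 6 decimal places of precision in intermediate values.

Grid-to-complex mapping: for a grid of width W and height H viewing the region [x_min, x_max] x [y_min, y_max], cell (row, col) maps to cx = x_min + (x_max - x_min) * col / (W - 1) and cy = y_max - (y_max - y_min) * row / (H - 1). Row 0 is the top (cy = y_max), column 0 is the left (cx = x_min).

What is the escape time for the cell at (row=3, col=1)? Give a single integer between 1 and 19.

Answer: 8

Derivation:
z_0 = 0 + 0i, c = -0.6800 + 0.5112i
Iter 1: z = -0.6800 + 0.5112i, |z|^2 = 0.7238
Iter 2: z = -0.4790 + -0.1840i, |z|^2 = 0.2633
Iter 3: z = -0.4845 + 0.6876i, |z|^2 = 0.7074
Iter 4: z = -0.9180 + -0.1549i, |z|^2 = 0.8668
Iter 5: z = 0.1388 + 0.7957i, |z|^2 = 0.6524
Iter 6: z = -1.2939 + 0.7321i, |z|^2 = 2.2102
Iter 7: z = 0.4582 + -1.3834i, |z|^2 = 2.1237
Iter 8: z = -2.3839 + -0.7565i, |z|^2 = 6.2551
Escaped at iteration 8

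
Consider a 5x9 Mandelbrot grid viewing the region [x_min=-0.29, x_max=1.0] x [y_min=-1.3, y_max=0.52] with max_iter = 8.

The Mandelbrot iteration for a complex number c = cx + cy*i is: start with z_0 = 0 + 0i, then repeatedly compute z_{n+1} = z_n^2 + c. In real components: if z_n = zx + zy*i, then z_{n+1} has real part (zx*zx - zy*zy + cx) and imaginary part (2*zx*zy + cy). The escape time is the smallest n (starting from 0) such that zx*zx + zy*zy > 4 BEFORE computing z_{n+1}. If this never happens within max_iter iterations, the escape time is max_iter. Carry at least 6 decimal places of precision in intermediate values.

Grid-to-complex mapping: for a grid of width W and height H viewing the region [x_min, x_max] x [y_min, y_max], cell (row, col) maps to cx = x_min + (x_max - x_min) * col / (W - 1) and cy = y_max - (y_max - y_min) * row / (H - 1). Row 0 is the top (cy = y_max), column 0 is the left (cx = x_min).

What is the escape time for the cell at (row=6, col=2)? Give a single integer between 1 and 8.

Answer: 4

Derivation:
z_0 = 0 + 0i, c = 0.3550 + -0.8450i
Iter 1: z = 0.3550 + -0.8450i, |z|^2 = 0.8400
Iter 2: z = -0.2330 + -1.4449i, |z|^2 = 2.1422
Iter 3: z = -1.6786 + -0.1717i, |z|^2 = 2.8471
Iter 4: z = 3.1432 + -0.2687i, |z|^2 = 9.9519
Escaped at iteration 4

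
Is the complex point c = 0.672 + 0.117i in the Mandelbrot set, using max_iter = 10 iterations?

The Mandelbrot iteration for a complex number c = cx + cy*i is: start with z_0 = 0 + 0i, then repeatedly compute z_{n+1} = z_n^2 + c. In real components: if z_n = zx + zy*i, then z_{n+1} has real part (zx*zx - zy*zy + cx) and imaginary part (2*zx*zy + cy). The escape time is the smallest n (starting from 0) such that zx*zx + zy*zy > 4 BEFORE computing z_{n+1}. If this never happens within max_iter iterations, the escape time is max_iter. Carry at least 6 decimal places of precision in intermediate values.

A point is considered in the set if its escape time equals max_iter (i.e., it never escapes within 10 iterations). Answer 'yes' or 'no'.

Answer: no

Derivation:
z_0 = 0 + 0i, c = 0.6720 + 0.1170i
Iter 1: z = 0.6720 + 0.1170i, |z|^2 = 0.4653
Iter 2: z = 1.1099 + 0.2742i, |z|^2 = 1.3071
Iter 3: z = 1.8287 + 0.7258i, |z|^2 = 3.8707
Iter 4: z = 3.4892 + 2.7714i, |z|^2 = 19.8553
Escaped at iteration 4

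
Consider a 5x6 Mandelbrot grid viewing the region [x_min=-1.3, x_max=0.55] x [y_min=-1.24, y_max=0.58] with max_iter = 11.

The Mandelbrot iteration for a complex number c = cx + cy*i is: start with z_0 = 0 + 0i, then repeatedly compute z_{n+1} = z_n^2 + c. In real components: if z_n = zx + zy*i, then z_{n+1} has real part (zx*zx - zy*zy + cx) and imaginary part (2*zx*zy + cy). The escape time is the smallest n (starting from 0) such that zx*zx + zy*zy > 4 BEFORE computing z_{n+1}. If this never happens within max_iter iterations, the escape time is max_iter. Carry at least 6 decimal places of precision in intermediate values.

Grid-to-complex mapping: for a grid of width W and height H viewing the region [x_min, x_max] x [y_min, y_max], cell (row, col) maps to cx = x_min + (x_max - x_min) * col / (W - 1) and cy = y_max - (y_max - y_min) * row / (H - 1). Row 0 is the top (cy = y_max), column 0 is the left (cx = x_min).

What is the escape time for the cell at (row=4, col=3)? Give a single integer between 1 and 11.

z_0 = 0 + 0i, c = 0.0875 + -0.8760i
Iter 1: z = 0.0875 + -0.8760i, |z|^2 = 0.7750
Iter 2: z = -0.6722 + -1.0293i, |z|^2 = 1.5113
Iter 3: z = -0.5201 + 0.5078i, |z|^2 = 0.5284
Iter 4: z = 0.1001 + -1.4042i, |z|^2 = 1.9819
Iter 5: z = -1.8743 + -1.1571i, |z|^2 = 4.8520
Escaped at iteration 5

Answer: 5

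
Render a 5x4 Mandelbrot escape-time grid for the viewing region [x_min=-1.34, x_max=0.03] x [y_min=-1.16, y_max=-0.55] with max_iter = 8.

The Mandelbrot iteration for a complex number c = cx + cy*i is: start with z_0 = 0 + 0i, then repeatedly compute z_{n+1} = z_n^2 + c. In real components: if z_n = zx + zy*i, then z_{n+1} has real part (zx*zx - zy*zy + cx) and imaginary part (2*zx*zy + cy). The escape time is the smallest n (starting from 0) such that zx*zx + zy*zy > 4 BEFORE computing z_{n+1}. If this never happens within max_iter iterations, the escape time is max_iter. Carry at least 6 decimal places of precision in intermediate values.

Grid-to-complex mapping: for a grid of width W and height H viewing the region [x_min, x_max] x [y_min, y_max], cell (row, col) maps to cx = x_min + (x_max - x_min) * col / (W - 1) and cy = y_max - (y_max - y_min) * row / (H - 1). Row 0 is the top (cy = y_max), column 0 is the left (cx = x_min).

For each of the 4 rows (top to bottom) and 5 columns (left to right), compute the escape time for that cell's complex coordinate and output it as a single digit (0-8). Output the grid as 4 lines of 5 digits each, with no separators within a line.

Answer: 35888
33588
33456
23343

Derivation:
(row=0, col=0): c = -1.3400 + -0.5500i → escape time 3
(row=0, col=1): c = -0.9975 + -0.5500i → escape time 5
(row=0, col=2): c = -0.6550 + -0.5500i → escape time 8
(row=0, col=3): c = -0.3125 + -0.5500i → escape time 8
(row=0, col=4): c = 0.0300 + -0.5500i → escape time 8
(row=1, col=0): c = -1.3400 + -0.7533i → escape time 3
(row=1, col=1): c = -0.9975 + -0.7533i → escape time 3
(row=1, col=2): c = -0.6550 + -0.7533i → escape time 5
(row=1, col=3): c = -0.3125 + -0.7533i → escape time 8
(row=1, col=4): c = 0.0300 + -0.7533i → escape time 8
(row=2, col=0): c = -1.3400 + -0.9567i → escape time 3
(row=2, col=1): c = -0.9975 + -0.9567i → escape time 3
(row=2, col=2): c = -0.6550 + -0.9567i → escape time 4
(row=2, col=3): c = -0.3125 + -0.9567i → escape time 5
(row=2, col=4): c = 0.0300 + -0.9567i → escape time 6
(row=3, col=0): c = -1.3400 + -1.1600i → escape time 2
(row=3, col=1): c = -0.9975 + -1.1600i → escape time 3
(row=3, col=2): c = -0.6550 + -1.1600i → escape time 3
(row=3, col=3): c = -0.3125 + -1.1600i → escape time 4
(row=3, col=4): c = 0.0300 + -1.1600i → escape time 3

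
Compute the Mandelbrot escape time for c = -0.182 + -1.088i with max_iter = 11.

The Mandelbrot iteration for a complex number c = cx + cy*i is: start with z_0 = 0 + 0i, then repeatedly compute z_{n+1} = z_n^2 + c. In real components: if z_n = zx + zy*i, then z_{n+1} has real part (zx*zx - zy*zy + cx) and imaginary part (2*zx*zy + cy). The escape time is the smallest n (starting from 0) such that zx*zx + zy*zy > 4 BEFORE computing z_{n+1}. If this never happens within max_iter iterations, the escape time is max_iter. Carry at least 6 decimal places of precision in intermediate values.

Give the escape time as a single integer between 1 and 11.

Answer: 11

Derivation:
z_0 = 0 + 0i, c = -0.1820 + -1.0880i
Iter 1: z = -0.1820 + -1.0880i, |z|^2 = 1.2169
Iter 2: z = -1.3326 + -0.6920i, |z|^2 = 2.2547
Iter 3: z = 1.1151 + 0.7563i, |z|^2 = 1.8153
Iter 4: z = 0.4894 + 0.5985i, |z|^2 = 0.5978
Iter 5: z = -0.3007 + -0.5021i, |z|^2 = 0.3426
Iter 6: z = -0.3437 + -0.7860i, |z|^2 = 0.7359
Iter 7: z = -0.6817 + -0.5477i, |z|^2 = 0.7647
Iter 8: z = -0.0173 + -0.3413i, |z|^2 = 0.1168
Iter 9: z = -0.2982 + -1.0762i, |z|^2 = 1.2471
Iter 10: z = -1.2513 + -0.4463i, |z|^2 = 1.7648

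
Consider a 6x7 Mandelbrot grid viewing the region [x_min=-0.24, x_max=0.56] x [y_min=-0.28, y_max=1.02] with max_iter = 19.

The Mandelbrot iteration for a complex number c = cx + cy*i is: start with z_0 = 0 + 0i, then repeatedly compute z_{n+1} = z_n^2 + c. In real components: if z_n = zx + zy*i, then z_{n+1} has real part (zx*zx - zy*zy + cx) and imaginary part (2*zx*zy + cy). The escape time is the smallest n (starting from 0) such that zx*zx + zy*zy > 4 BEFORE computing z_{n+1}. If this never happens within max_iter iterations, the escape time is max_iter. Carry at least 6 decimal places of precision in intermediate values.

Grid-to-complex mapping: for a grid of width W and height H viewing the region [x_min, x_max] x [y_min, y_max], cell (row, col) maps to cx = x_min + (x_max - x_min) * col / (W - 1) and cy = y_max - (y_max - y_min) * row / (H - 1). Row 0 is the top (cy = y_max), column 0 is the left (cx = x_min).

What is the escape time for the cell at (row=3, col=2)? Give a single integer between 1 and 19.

Answer: 19

Derivation:
z_0 = 0 + 0i, c = 0.0800 + 0.3700i
Iter 1: z = 0.0800 + 0.3700i, |z|^2 = 0.1433
Iter 2: z = -0.0505 + 0.4292i, |z|^2 = 0.1868
Iter 3: z = -0.1017 + 0.3267i, |z|^2 = 0.1170
Iter 4: z = -0.0164 + 0.3036i, |z|^2 = 0.0924
Iter 5: z = -0.0119 + 0.3601i, |z|^2 = 0.1298
Iter 6: z = -0.0495 + 0.3614i, |z|^2 = 0.1331
Iter 7: z = -0.0482 + 0.3342i, |z|^2 = 0.1140
Iter 8: z = -0.0294 + 0.3378i, |z|^2 = 0.1150
Iter 9: z = -0.0332 + 0.3502i, |z|^2 = 0.1237
Iter 10: z = -0.0415 + 0.3467i, |z|^2 = 0.1219
Iter 11: z = -0.0385 + 0.3412i, |z|^2 = 0.1179
Iter 12: z = -0.0349 + 0.3437i, |z|^2 = 0.1194
Iter 13: z = -0.0369 + 0.3460i, |z|^2 = 0.1211
Iter 14: z = -0.0383 + 0.3444i, |z|^2 = 0.1201
Iter 15: z = -0.0372 + 0.3436i, |z|^2 = 0.1194
Iter 16: z = -0.0367 + 0.3445i, |z|^2 = 0.1200
Iter 17: z = -0.0373 + 0.3447i, |z|^2 = 0.1202
Iter 18: z = -0.0375 + 0.3443i, |z|^2 = 0.1199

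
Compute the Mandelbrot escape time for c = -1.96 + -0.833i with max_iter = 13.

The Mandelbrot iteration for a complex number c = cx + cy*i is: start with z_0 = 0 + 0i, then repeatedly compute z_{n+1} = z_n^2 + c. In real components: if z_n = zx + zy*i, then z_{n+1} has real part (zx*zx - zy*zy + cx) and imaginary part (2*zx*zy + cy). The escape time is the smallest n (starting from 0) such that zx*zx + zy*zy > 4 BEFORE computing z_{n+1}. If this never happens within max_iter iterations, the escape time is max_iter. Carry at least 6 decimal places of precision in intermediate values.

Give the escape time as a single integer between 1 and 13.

z_0 = 0 + 0i, c = -1.9600 + -0.8330i
Iter 1: z = -1.9600 + -0.8330i, |z|^2 = 4.5355
Escaped at iteration 1

Answer: 1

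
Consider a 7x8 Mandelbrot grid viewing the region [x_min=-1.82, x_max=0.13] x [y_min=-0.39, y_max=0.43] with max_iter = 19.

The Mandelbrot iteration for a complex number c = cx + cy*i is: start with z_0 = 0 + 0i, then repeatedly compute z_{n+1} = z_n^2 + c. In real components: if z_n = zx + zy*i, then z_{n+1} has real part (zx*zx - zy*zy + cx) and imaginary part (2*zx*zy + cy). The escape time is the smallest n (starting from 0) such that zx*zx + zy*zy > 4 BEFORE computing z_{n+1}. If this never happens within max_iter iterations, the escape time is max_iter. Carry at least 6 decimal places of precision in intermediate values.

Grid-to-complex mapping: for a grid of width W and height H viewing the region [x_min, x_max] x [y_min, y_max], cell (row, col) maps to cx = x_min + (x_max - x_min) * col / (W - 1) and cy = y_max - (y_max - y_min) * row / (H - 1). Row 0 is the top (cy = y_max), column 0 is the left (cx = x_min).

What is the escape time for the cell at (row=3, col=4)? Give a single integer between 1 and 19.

Answer: 19

Derivation:
z_0 = 0 + 0i, c = -0.5200 + 0.0786i
Iter 1: z = -0.5200 + 0.0786i, |z|^2 = 0.2766
Iter 2: z = -0.2558 + -0.0031i, |z|^2 = 0.0654
Iter 3: z = -0.4546 + 0.0802i, |z|^2 = 0.2131
Iter 4: z = -0.3198 + 0.0057i, |z|^2 = 0.1023
Iter 5: z = -0.4178 + 0.0749i, |z|^2 = 0.1802
Iter 6: z = -0.3511 + 0.0160i, |z|^2 = 0.1235
Iter 7: z = -0.3970 + 0.0674i, |z|^2 = 0.1621
Iter 8: z = -0.3669 + 0.0251i, |z|^2 = 0.1353
Iter 9: z = -0.3860 + 0.0602i, |z|^2 = 0.1526
Iter 10: z = -0.3746 + 0.0321i, |z|^2 = 0.1414
Iter 11: z = -0.3807 + 0.0545i, |z|^2 = 0.1479
Iter 12: z = -0.3781 + 0.0371i, |z|^2 = 0.1443
Iter 13: z = -0.3785 + 0.0505i, |z|^2 = 0.1458
Iter 14: z = -0.3793 + 0.0403i, |z|^2 = 0.1455
Iter 15: z = -0.3777 + 0.0480i, |z|^2 = 0.1450
Iter 16: z = -0.3796 + 0.0423i, |z|^2 = 0.1459
Iter 17: z = -0.3777 + 0.0464i, |z|^2 = 0.1448
Iter 18: z = -0.3795 + 0.0435i, |z|^2 = 0.1459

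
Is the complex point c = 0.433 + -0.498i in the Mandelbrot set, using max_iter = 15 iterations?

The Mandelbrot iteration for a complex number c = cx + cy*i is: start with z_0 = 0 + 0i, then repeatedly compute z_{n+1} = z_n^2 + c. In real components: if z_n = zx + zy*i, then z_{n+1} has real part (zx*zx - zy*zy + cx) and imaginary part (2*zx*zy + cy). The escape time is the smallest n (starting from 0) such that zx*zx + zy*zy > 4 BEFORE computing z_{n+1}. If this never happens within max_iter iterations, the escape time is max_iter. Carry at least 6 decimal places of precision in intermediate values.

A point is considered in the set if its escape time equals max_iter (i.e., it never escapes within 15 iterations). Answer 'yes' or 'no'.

Answer: no

Derivation:
z_0 = 0 + 0i, c = 0.4330 + -0.4980i
Iter 1: z = 0.4330 + -0.4980i, |z|^2 = 0.4355
Iter 2: z = 0.3725 + -0.9293i, |z|^2 = 1.0023
Iter 3: z = -0.2918 + -1.1903i, |z|^2 = 1.5019
Iter 4: z = -0.8986 + 0.1966i, |z|^2 = 0.8462
Iter 5: z = 1.2018 + -0.8514i, |z|^2 = 2.1693
Iter 6: z = 1.1526 + -2.5445i, |z|^2 = 7.8028
Escaped at iteration 6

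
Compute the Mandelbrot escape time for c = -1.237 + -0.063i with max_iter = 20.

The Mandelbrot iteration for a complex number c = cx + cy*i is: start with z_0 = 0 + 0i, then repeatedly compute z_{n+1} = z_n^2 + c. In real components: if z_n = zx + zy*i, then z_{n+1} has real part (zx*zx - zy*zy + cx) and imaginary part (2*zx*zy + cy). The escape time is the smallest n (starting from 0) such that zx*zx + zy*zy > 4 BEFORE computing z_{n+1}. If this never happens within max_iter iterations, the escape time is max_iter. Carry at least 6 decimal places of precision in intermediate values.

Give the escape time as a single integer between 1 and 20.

Answer: 20

Derivation:
z_0 = 0 + 0i, c = -1.2370 + -0.0630i
Iter 1: z = -1.2370 + -0.0630i, |z|^2 = 1.5341
Iter 2: z = 0.2892 + 0.0929i, |z|^2 = 0.0923
Iter 3: z = -1.1620 + -0.0093i, |z|^2 = 1.3503
Iter 4: z = 0.1131 + -0.0414i, |z|^2 = 0.0145
Iter 5: z = -1.2259 + -0.0724i, |z|^2 = 1.5081
Iter 6: z = 0.2606 + 0.1144i, |z|^2 = 0.0810
Iter 7: z = -1.1822 + -0.0033i, |z|^2 = 1.3975
Iter 8: z = 0.1605 + -0.0551i, |z|^2 = 0.0288
Iter 9: z = -1.2143 + -0.0807i, |z|^2 = 1.4810
Iter 10: z = 0.2310 + 0.1329i, |z|^2 = 0.0710
Iter 11: z = -1.2013 + -0.0016i, |z|^2 = 1.4432
Iter 12: z = 0.2062 + -0.0592i, |z|^2 = 0.0460
Iter 13: z = -1.1980 + -0.0874i, |z|^2 = 1.4428
Iter 14: z = 0.1905 + 0.1464i, |z|^2 = 0.0577
Iter 15: z = -1.2221 + -0.0072i, |z|^2 = 1.4937
Iter 16: z = 0.2566 + -0.0454i, |z|^2 = 0.0679
Iter 17: z = -1.1732 + -0.0863i, |z|^2 = 1.3839
Iter 18: z = 0.1320 + 0.1395i, |z|^2 = 0.0369
Iter 19: z = -1.2390 + -0.0262i, |z|^2 = 1.5359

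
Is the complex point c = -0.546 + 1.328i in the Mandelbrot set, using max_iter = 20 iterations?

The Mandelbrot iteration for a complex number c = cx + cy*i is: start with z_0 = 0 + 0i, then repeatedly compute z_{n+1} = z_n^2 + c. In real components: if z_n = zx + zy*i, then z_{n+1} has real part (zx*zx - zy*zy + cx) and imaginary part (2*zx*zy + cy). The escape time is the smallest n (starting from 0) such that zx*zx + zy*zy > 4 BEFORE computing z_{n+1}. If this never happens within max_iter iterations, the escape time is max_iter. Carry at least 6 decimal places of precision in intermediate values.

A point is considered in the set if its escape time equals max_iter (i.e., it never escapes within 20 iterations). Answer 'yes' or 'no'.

Answer: no

Derivation:
z_0 = 0 + 0i, c = -0.5460 + 1.3280i
Iter 1: z = -0.5460 + 1.3280i, |z|^2 = 2.0617
Iter 2: z = -2.0115 + -0.1222i, |z|^2 = 4.0609
Escaped at iteration 2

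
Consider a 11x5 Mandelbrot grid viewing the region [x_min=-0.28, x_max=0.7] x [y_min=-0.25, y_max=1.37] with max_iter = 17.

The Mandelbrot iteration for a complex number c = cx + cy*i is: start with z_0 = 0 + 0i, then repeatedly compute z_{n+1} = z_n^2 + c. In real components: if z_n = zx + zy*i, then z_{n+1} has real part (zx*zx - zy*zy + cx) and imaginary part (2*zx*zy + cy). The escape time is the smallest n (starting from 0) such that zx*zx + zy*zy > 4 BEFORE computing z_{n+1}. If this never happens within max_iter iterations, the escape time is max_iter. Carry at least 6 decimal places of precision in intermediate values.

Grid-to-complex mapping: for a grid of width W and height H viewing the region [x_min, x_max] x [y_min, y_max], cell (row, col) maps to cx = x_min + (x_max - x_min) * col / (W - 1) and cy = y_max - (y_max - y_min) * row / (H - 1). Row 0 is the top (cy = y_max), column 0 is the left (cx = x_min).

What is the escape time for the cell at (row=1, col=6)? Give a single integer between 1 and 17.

z_0 = 0 + 0i, c = 0.3080 + 0.9650i
Iter 1: z = 0.3080 + 0.9650i, |z|^2 = 1.0261
Iter 2: z = -0.5284 + 1.5594i, |z|^2 = 2.7110
Iter 3: z = -1.8447 + -0.6829i, |z|^2 = 3.8692
Iter 4: z = 3.2445 + 3.4845i, |z|^2 = 22.6684
Escaped at iteration 4

Answer: 4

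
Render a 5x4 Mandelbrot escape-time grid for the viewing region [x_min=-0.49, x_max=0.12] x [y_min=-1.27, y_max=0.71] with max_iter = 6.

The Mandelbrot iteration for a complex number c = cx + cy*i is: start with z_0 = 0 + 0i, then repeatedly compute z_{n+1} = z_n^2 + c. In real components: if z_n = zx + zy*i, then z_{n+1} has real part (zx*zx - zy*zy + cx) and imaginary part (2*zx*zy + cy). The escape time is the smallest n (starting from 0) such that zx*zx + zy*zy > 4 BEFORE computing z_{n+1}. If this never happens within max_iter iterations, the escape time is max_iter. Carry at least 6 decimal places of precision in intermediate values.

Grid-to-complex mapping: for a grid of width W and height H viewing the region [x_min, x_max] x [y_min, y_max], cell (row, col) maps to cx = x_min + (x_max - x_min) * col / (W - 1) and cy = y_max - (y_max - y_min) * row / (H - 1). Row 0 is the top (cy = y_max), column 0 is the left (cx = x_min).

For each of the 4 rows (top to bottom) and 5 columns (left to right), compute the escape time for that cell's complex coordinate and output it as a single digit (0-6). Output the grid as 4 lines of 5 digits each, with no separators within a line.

Answer: 66666
66666
66666
33322

Derivation:
(row=0, col=0): c = -0.4900 + 0.7100i → escape time 6
(row=0, col=1): c = -0.3375 + 0.7100i → escape time 6
(row=0, col=2): c = -0.1850 + 0.7100i → escape time 6
(row=0, col=3): c = -0.0325 + 0.7100i → escape time 6
(row=0, col=4): c = 0.1200 + 0.7100i → escape time 6
(row=1, col=0): c = -0.4900 + 0.0500i → escape time 6
(row=1, col=1): c = -0.3375 + 0.0500i → escape time 6
(row=1, col=2): c = -0.1850 + 0.0500i → escape time 6
(row=1, col=3): c = -0.0325 + 0.0500i → escape time 6
(row=1, col=4): c = 0.1200 + 0.0500i → escape time 6
(row=2, col=0): c = -0.4900 + -0.6100i → escape time 6
(row=2, col=1): c = -0.3375 + -0.6100i → escape time 6
(row=2, col=2): c = -0.1850 + -0.6100i → escape time 6
(row=2, col=3): c = -0.0325 + -0.6100i → escape time 6
(row=2, col=4): c = 0.1200 + -0.6100i → escape time 6
(row=3, col=0): c = -0.4900 + -1.2700i → escape time 3
(row=3, col=1): c = -0.3375 + -1.2700i → escape time 3
(row=3, col=2): c = -0.1850 + -1.2700i → escape time 3
(row=3, col=3): c = -0.0325 + -1.2700i → escape time 2
(row=3, col=4): c = 0.1200 + -1.2700i → escape time 2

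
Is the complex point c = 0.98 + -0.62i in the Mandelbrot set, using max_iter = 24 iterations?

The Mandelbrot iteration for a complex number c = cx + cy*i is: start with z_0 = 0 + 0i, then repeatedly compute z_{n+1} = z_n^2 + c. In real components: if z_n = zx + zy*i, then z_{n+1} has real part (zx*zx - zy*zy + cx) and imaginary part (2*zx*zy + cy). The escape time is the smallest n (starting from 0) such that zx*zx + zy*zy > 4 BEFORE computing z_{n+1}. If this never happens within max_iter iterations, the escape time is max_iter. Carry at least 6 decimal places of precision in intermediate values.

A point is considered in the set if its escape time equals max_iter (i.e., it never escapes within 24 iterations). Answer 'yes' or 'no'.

Answer: no

Derivation:
z_0 = 0 + 0i, c = 0.9800 + -0.6200i
Iter 1: z = 0.9800 + -0.6200i, |z|^2 = 1.3448
Iter 2: z = 1.5560 + -1.8352i, |z|^2 = 5.7891
Escaped at iteration 2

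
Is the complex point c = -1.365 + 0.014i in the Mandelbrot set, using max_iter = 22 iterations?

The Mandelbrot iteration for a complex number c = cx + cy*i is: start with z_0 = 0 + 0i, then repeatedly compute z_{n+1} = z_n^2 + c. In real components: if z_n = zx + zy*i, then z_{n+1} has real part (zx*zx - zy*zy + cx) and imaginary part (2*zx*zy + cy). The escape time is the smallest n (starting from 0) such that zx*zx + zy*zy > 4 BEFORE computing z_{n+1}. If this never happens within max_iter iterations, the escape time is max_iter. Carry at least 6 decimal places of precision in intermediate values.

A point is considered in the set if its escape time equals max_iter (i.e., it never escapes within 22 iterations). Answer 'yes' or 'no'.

z_0 = 0 + 0i, c = -1.3650 + 0.0140i
Iter 1: z = -1.3650 + 0.0140i, |z|^2 = 1.8634
Iter 2: z = 0.4980 + -0.0242i, |z|^2 = 0.2486
Iter 3: z = -1.1176 + -0.0101i, |z|^2 = 1.2490
Iter 4: z = -0.1162 + 0.0366i, |z|^2 = 0.0148
Iter 5: z = -1.3528 + 0.0055i, |z|^2 = 1.8302
Iter 6: z = 0.4652 + -0.0009i, |z|^2 = 0.2164
Iter 7: z = -1.1486 + 0.0132i, |z|^2 = 1.3195
Iter 8: z = -0.0458 + -0.0163i, |z|^2 = 0.0024
Iter 9: z = -1.3632 + 0.0155i, |z|^2 = 1.8585
Iter 10: z = 0.4930 + -0.0283i, |z|^2 = 0.2438
Iter 11: z = -1.1228 + -0.0139i, |z|^2 = 1.2608
Iter 12: z = -0.1046 + 0.0451i, |z|^2 = 0.0130
Iter 13: z = -1.3561 + 0.0046i, |z|^2 = 1.8390
Iter 14: z = 0.4740 + 0.0016i, |z|^2 = 0.2247
Iter 15: z = -1.1403 + 0.0155i, |z|^2 = 1.3006
Iter 16: z = -0.0648 + -0.0214i, |z|^2 = 0.0047
Iter 17: z = -1.3613 + 0.0168i, |z|^2 = 1.8533
Iter 18: z = 0.4877 + -0.0317i, |z|^2 = 0.2389
Iter 19: z = -1.1281 + -0.0169i, |z|^2 = 1.2729
Iter 20: z = -0.0926 + 0.0521i, |z|^2 = 0.0113
Iter 21: z = -1.3591 + 0.0043i, |z|^2 = 1.8473
Did not escape in 22 iterations → in set

Answer: yes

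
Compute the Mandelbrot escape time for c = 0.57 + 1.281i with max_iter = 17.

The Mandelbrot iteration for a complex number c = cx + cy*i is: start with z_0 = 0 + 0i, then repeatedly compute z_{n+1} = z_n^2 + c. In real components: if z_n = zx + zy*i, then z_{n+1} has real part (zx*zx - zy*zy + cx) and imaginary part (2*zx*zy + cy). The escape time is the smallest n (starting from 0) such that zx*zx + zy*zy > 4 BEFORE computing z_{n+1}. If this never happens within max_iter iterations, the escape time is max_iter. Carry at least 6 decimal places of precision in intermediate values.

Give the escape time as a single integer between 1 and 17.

z_0 = 0 + 0i, c = 0.5700 + 1.2810i
Iter 1: z = 0.5700 + 1.2810i, |z|^2 = 1.9659
Iter 2: z = -0.7461 + 2.7413i, |z|^2 = 8.0716
Escaped at iteration 2

Answer: 2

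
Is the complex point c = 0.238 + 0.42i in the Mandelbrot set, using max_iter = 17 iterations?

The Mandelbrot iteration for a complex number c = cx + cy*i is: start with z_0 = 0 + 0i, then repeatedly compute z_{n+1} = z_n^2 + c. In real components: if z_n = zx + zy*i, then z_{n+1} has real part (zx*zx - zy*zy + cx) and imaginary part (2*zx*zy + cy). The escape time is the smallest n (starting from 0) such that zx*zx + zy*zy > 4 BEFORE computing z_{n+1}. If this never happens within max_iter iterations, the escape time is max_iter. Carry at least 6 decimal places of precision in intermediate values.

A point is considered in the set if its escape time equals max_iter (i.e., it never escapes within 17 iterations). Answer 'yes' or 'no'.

z_0 = 0 + 0i, c = 0.2380 + 0.4200i
Iter 1: z = 0.2380 + 0.4200i, |z|^2 = 0.2330
Iter 2: z = 0.1182 + 0.6199i, |z|^2 = 0.3983
Iter 3: z = -0.1323 + 0.5666i, |z|^2 = 0.3385
Iter 4: z = -0.0655 + 0.2701i, |z|^2 = 0.0772
Iter 5: z = 0.1694 + 0.3846i, |z|^2 = 0.1766
Iter 6: z = 0.1188 + 0.5503i, |z|^2 = 0.3169
Iter 7: z = -0.0507 + 0.5507i, |z|^2 = 0.3058
Iter 8: z = -0.0627 + 0.3642i, |z|^2 = 0.1365
Iter 9: z = 0.1093 + 0.3743i, |z|^2 = 0.1521
Iter 10: z = 0.1098 + 0.5018i, |z|^2 = 0.2639
Iter 11: z = -0.0018 + 0.5302i, |z|^2 = 0.2811
Iter 12: z = -0.0431 + 0.4181i, |z|^2 = 0.1767
Iter 13: z = 0.0650 + 0.3839i, |z|^2 = 0.1516
Iter 14: z = 0.0948 + 0.4699i, |z|^2 = 0.2298
Iter 15: z = 0.0261 + 0.5091i, |z|^2 = 0.2599
Iter 16: z = -0.0205 + 0.4466i, |z|^2 = 0.1999
Did not escape in 17 iterations → in set

Answer: yes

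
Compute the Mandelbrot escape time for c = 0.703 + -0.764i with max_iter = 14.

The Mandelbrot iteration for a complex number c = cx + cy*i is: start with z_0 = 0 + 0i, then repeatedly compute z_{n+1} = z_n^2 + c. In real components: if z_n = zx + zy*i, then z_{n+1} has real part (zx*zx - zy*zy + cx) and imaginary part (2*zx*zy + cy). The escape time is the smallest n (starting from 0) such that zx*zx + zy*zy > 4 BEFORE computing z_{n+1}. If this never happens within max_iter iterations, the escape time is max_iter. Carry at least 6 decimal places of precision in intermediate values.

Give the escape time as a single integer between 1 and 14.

z_0 = 0 + 0i, c = 0.7030 + -0.7640i
Iter 1: z = 0.7030 + -0.7640i, |z|^2 = 1.0779
Iter 2: z = 0.6135 + -1.8382i, |z|^2 = 3.7553
Iter 3: z = -2.2995 + -3.0195i, |z|^2 = 14.4052
Escaped at iteration 3

Answer: 3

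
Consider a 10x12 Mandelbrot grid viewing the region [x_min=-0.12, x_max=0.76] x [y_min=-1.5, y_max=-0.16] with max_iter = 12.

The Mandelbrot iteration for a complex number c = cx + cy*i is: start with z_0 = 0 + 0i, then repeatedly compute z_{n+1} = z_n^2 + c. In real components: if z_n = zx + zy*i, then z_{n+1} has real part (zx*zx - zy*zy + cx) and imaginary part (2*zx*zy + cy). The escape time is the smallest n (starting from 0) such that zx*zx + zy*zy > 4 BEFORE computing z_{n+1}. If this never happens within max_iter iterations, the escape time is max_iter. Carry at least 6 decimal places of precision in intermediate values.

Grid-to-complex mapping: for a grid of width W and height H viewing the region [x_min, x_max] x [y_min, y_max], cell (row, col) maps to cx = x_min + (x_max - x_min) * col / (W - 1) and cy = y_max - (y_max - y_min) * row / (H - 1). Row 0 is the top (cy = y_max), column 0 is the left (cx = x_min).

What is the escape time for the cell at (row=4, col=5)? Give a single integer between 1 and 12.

Answer: 12

Derivation:
z_0 = 0 + 0i, c = 0.3689 + -0.6473i
Iter 1: z = 0.3689 + -0.6473i, |z|^2 = 0.5550
Iter 2: z = 0.0860 + -1.1248i, |z|^2 = 1.2726
Iter 3: z = -0.8889 + -0.8408i, |z|^2 = 1.4971
Iter 4: z = 0.4522 + 0.8475i, |z|^2 = 0.9227
Iter 5: z = -0.1448 + 0.1192i, |z|^2 = 0.0352
Iter 6: z = 0.3757 + -0.6818i, |z|^2 = 0.6060
Iter 7: z = 0.0452 + -1.1595i, |z|^2 = 1.3465
Iter 8: z = -0.9735 + -0.7520i, |z|^2 = 1.5133
Iter 9: z = 0.7511 + 0.8169i, |z|^2 = 1.2316
Iter 10: z = 0.2657 + 0.5800i, |z|^2 = 0.4070
Iter 11: z = 0.1031 + -0.3390i, |z|^2 = 0.1256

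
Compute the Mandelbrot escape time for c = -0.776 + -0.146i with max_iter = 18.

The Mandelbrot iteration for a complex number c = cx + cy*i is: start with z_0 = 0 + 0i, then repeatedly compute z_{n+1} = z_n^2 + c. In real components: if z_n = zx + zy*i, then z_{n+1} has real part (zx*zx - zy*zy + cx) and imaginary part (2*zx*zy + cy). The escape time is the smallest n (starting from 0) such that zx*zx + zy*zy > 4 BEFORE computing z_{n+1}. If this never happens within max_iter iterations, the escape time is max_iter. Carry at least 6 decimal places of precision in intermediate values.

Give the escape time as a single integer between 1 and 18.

z_0 = 0 + 0i, c = -0.7760 + -0.1460i
Iter 1: z = -0.7760 + -0.1460i, |z|^2 = 0.6235
Iter 2: z = -0.1951 + 0.0806i, |z|^2 = 0.0446
Iter 3: z = -0.7444 + -0.1775i, |z|^2 = 0.5856
Iter 4: z = -0.2533 + 0.1182i, |z|^2 = 0.0781
Iter 5: z = -0.7258 + -0.2059i, |z|^2 = 0.5692
Iter 6: z = -0.2916 + 0.1529i, |z|^2 = 0.1084
Iter 7: z = -0.7143 + -0.2352i, |z|^2 = 0.5656
Iter 8: z = -0.3210 + 0.1900i, |z|^2 = 0.1391
Iter 9: z = -0.7090 + -0.2680i, |z|^2 = 0.5745
Iter 10: z = -0.3451 + 0.2340i, |z|^2 = 0.1738
Iter 11: z = -0.7117 + -0.3075i, |z|^2 = 0.6010
Iter 12: z = -0.3641 + 0.2917i, |z|^2 = 0.2176
Iter 13: z = -0.7285 + -0.3584i, |z|^2 = 0.6592
Iter 14: z = -0.3737 + 0.3762i, |z|^2 = 0.2812
Iter 15: z = -0.7778 + -0.4272i, |z|^2 = 0.7875
Iter 16: z = -0.3535 + 0.5185i, |z|^2 = 0.3938
Iter 17: z = -0.9199 + -0.5125i, |z|^2 = 1.1090

Answer: 18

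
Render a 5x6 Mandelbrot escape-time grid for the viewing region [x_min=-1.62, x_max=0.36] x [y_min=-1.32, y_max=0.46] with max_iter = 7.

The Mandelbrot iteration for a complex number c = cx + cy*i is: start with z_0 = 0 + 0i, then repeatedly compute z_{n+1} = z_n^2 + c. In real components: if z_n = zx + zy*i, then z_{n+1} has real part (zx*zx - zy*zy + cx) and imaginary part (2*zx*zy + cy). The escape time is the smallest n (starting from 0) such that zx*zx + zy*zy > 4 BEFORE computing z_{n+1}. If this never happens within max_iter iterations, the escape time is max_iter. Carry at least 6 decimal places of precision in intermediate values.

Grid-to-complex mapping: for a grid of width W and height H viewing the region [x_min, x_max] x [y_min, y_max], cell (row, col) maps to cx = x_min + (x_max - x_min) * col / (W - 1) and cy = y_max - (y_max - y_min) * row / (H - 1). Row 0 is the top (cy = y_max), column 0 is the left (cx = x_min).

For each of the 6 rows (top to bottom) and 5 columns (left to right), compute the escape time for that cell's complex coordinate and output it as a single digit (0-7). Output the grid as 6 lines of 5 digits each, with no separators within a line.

Answer: 35777
67777
47777
34777
23473
12222

Derivation:
(row=0, col=0): c = -1.6200 + 0.4600i → escape time 3
(row=0, col=1): c = -1.1250 + 0.4600i → escape time 5
(row=0, col=2): c = -0.6300 + 0.4600i → escape time 7
(row=0, col=3): c = -0.1350 + 0.4600i → escape time 7
(row=0, col=4): c = 0.3600 + 0.4600i → escape time 7
(row=1, col=0): c = -1.6200 + 0.1040i → escape time 6
(row=1, col=1): c = -1.1250 + 0.1040i → escape time 7
(row=1, col=2): c = -0.6300 + 0.1040i → escape time 7
(row=1, col=3): c = -0.1350 + 0.1040i → escape time 7
(row=1, col=4): c = 0.3600 + 0.1040i → escape time 7
(row=2, col=0): c = -1.6200 + -0.2520i → escape time 4
(row=2, col=1): c = -1.1250 + -0.2520i → escape time 7
(row=2, col=2): c = -0.6300 + -0.2520i → escape time 7
(row=2, col=3): c = -0.1350 + -0.2520i → escape time 7
(row=2, col=4): c = 0.3600 + -0.2520i → escape time 7
(row=3, col=0): c = -1.6200 + -0.6080i → escape time 3
(row=3, col=1): c = -1.1250 + -0.6080i → escape time 4
(row=3, col=2): c = -0.6300 + -0.6080i → escape time 7
(row=3, col=3): c = -0.1350 + -0.6080i → escape time 7
(row=3, col=4): c = 0.3600 + -0.6080i → escape time 7
(row=4, col=0): c = -1.6200 + -0.9640i → escape time 2
(row=4, col=1): c = -1.1250 + -0.9640i → escape time 3
(row=4, col=2): c = -0.6300 + -0.9640i → escape time 4
(row=4, col=3): c = -0.1350 + -0.9640i → escape time 7
(row=4, col=4): c = 0.3600 + -0.9640i → escape time 3
(row=5, col=0): c = -1.6200 + -1.3200i → escape time 1
(row=5, col=1): c = -1.1250 + -1.3200i → escape time 2
(row=5, col=2): c = -0.6300 + -1.3200i → escape time 2
(row=5, col=3): c = -0.1350 + -1.3200i → escape time 2
(row=5, col=4): c = 0.3600 + -1.3200i → escape time 2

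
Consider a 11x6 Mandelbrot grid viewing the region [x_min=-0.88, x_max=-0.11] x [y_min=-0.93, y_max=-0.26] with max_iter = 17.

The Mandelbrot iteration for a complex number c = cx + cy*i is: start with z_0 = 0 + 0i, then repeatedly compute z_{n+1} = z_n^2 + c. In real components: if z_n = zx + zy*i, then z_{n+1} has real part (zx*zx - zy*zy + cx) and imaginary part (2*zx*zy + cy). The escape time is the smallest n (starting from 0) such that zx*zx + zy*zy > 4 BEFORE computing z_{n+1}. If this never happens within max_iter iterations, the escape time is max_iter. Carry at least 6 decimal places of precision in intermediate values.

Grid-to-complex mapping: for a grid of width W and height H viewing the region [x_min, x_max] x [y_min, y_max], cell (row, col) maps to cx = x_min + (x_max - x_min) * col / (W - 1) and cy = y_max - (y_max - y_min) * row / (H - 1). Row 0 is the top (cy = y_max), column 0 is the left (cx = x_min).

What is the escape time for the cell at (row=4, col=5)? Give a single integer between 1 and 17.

Answer: 5

Derivation:
z_0 = 0 + 0i, c = -0.4950 + -0.7960i
Iter 1: z = -0.4950 + -0.7960i, |z|^2 = 0.8786
Iter 2: z = -0.8836 + -0.0080i, |z|^2 = 0.7808
Iter 3: z = 0.2857 + -0.7819i, |z|^2 = 0.6930
Iter 4: z = -1.0248 + -1.2427i, |z|^2 = 2.5947
Iter 5: z = -0.9892 + 1.7512i, |z|^2 = 4.0451
Escaped at iteration 5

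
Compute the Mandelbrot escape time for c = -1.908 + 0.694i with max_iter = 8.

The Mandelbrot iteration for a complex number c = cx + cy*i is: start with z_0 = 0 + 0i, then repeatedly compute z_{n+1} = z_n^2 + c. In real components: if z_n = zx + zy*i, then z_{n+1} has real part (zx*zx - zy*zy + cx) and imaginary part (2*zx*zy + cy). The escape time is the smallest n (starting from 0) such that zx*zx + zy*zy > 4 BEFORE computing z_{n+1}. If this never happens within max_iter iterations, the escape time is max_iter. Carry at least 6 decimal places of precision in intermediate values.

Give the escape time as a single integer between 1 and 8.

Answer: 1

Derivation:
z_0 = 0 + 0i, c = -1.9080 + 0.6940i
Iter 1: z = -1.9080 + 0.6940i, |z|^2 = 4.1221
Escaped at iteration 1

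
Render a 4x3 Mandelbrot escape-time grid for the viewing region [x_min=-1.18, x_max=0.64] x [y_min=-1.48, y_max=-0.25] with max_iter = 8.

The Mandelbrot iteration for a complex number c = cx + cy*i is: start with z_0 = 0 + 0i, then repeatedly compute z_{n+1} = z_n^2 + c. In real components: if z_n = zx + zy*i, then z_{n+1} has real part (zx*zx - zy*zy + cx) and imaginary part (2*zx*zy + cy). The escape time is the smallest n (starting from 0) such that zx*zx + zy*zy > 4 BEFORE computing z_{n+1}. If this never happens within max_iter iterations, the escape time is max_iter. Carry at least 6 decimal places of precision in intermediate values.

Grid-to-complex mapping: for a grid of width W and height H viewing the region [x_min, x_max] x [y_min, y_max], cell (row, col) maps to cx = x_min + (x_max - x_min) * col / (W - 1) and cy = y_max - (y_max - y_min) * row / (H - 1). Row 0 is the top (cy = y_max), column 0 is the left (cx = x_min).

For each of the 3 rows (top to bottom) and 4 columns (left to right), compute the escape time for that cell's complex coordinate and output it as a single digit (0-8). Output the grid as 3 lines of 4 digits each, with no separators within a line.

(row=0, col=0): c = -1.1800 + -0.2500i → escape time 8
(row=0, col=1): c = -0.5733 + -0.2500i → escape time 8
(row=0, col=2): c = 0.0333 + -0.2500i → escape time 8
(row=0, col=3): c = 0.6400 + -0.2500i → escape time 4
(row=1, col=0): c = -1.1800 + -0.8650i → escape time 3
(row=1, col=1): c = -0.5733 + -0.8650i → escape time 4
(row=1, col=2): c = 0.0333 + -0.8650i → escape time 8
(row=1, col=3): c = 0.6400 + -0.8650i → escape time 3
(row=2, col=0): c = -1.1800 + -1.4800i → escape time 2
(row=2, col=1): c = -0.5733 + -1.4800i → escape time 2
(row=2, col=2): c = 0.0333 + -1.4800i → escape time 2
(row=2, col=3): c = 0.6400 + -1.4800i → escape time 2

Answer: 8884
3483
2222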